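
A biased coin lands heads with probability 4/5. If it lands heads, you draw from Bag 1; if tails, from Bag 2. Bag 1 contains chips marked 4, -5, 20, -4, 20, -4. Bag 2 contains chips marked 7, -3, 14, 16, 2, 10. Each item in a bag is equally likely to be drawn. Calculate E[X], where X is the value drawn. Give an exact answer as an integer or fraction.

17/3

E[X | Bag 1] = (4 − 5 + 20 − 4 + 20 − 4)/6 = 31/6
E[X | Bag 2] = (7 − 3 + 14 + 16 + 2 + 10)/6 = 23/3
E[X] = (4/5)·31/6 + (1/5)·23/3 = 17/3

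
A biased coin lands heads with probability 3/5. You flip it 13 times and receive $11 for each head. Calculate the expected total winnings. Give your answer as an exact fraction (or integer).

429/5 dollars

E[#heads] = 13·3/5 = 39/5 (linearity over flips).
E[winnings] = 11·39/5 = 429/5.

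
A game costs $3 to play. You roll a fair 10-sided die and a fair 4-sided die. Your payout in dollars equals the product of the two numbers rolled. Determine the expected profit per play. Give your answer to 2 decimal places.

$10.75

Distribution of the product of the two numbers rolled: 1 w.p. 1/40, 2 w.p. 1/20, 3 w.p. 1/20, 4 w.p. 3/40, 5 w.p. 1/40, 6 w.p. 3/40, …
E[payout] = (1/40)·1 + (1/20)·2 + (1/20)·3 + (3/40)·4 + (1/40)·5 + (3/40)·6 + (1/40)·7 + (3/40)·8 + (1/20)·9 + (1/20)·10 + (3/40)·12 + (1/40)·14 + (1/40)·15 + (1/20)·16 + (1/20)·18 + (1/20)·20 + (1/40)·21 + (1/20)·24 + (1/40)·27 + (1/40)·28 + (1/40)·30 + (1/40)·32 + (1/40)·36 + (1/40)·40 = 55/4
Expected profit = 55/4 − 3 = 43/4 ≈ $10.75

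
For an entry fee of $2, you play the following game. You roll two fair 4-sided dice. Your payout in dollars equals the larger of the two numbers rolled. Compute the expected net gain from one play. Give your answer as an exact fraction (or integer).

Distribution of the larger of the two numbers rolled: 1 w.p. 1/16, 2 w.p. 3/16, 3 w.p. 5/16, 4 w.p. 7/16
E[payout] = (1/16)·1 + (3/16)·2 + (5/16)·3 + (7/16)·4 = 25/8
Expected profit = 25/8 − 2 = 9/8

9/8 dollars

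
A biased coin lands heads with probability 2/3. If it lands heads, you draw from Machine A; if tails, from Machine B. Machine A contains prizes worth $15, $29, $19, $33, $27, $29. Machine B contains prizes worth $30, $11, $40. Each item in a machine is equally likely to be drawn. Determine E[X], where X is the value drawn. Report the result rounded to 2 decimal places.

$25.89

E[X | Machine A] = (15 + 29 + 19 + 33 + 27 + 29)/6 = 76/3
E[X | Machine B] = (30 + 11 + 40)/3 = 27
E[X] = (2/3)·76/3 + (1/3)·27 = 233/9 ≈ 25.89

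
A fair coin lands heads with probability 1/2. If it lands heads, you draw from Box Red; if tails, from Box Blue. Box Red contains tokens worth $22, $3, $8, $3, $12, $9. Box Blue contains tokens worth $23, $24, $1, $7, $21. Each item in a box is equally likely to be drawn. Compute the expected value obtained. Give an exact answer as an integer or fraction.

E[X | Box Red] = (22 + 3 + 8 + 3 + 12 + 9)/6 = 19/2
E[X | Box Blue] = (23 + 24 + 1 + 7 + 21)/5 = 76/5
E[X] = (1/2)·19/2 + (1/2)·76/5 = 247/20

247/20 dollars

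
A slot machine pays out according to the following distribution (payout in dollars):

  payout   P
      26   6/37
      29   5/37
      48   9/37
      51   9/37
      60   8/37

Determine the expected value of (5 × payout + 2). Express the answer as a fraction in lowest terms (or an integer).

E[5x+2] = (6/37)·132 + (5/37)·147 + (9/37)·242 + (9/37)·257 + (8/37)·302
     = 8434/37

8434/37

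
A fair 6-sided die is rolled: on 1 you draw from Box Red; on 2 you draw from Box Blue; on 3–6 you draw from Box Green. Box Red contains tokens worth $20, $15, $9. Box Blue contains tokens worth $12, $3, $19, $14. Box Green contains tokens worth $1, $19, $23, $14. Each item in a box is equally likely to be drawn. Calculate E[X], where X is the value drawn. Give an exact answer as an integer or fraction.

251/18 dollars

E[X | Box Red] = (20 + 15 + 9)/3 = 44/3
E[X | Box Blue] = (12 + 3 + 19 + 14)/4 = 12
E[X | Box Green] = (1 + 19 + 23 + 14)/4 = 57/4
E[X] = (1/6)·44/3 + (1/6)·12 + (2/3)·57/4 = 251/18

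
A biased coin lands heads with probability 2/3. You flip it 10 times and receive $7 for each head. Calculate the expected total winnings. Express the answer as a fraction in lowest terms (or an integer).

140/3 dollars

E[#heads] = 10·2/3 = 20/3 (linearity over flips).
E[winnings] = 7·20/3 = 140/3.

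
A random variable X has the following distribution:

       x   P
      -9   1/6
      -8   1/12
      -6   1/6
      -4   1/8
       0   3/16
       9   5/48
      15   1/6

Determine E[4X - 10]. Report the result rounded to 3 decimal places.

-10.917

E[4x-10] = (1/6)·(-46) + (1/12)·(-42) + (1/6)·(-34) + (1/8)·(-26) + (3/16)·(-10) + (5/48)·26 + (1/6)·50
     = -131/12 ≈ -10.917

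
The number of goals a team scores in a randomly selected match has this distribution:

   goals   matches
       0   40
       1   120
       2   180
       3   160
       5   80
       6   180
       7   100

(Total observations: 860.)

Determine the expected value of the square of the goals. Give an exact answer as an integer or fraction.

783/43

Total = 860, so P(goals=0) = 40/860, etc.
E[X²] = (2/43)·0 + (6/43)·1 + (9/43)·4 + (8/43)·9 + (4/43)·25 + (9/43)·36 + (5/43)·49
     = 783/43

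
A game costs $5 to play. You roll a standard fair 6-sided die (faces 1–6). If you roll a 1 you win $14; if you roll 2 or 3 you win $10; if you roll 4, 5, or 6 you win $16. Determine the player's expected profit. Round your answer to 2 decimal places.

E[payout] = (1/3)·10 + (1/6)·14 + (1/2)·16 = 41/3
Expected profit = 41/3 − 5 = 26/3 ≈ $8.67

$8.67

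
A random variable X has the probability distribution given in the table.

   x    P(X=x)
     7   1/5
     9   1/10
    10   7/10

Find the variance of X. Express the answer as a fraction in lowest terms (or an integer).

141/100

E[X] = (1/5)·7 + (1/10)·9 + (7/10)·10 = 93/10
E[X²] = (1/5)·49 + (1/10)·81 + (7/10)·100 = 879/10
Var(X) = 879/10 − (93/10)² = 141/100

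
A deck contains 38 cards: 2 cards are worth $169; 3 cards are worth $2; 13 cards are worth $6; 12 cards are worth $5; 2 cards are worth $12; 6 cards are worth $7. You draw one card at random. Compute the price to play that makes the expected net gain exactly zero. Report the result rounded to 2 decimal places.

E[payout] = (2/38)·169 + (3/38)·2 + (13/38)·6 + (12/38)·5 + (2/38)·12 + (6/38)·7 = 274/19
Fair fee = E[payout] = 274/19 ≈ $14.42

$14.42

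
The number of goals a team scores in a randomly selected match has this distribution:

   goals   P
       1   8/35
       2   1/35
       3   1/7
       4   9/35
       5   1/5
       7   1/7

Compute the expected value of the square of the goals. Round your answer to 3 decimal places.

E[X²] = (8/35)·1 + (1/35)·4 + (1/7)·9 + (9/35)·16 + (1/5)·25 + (1/7)·49
     = 621/35 ≈ 17.743

17.743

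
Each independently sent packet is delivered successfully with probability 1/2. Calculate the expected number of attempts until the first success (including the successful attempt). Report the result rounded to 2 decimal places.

For a geometric distribution, E[trials] = 1/p = 1/(1/2) = 2.
≈ 2.00

2.00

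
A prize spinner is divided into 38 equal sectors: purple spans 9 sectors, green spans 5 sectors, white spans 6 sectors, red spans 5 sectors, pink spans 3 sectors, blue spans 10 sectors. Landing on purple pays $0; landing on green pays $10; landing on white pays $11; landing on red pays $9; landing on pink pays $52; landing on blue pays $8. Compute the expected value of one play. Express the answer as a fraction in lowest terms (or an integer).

E[payout] = (9/38)·0 + (5/38)·10 + (6/38)·11 + (5/38)·9 + (3/38)·52 + (10/38)·8 = 397/38

397/38 dollars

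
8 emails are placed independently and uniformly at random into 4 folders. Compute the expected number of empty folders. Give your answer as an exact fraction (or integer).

Let Xⱼ=1 if folder j is empty. P(Xⱼ=1) = ((4-1)/4)^8 = 6561/65536.
By linearity, E[#empty] = 4·6561/65536 = 6561/16384.

6561/16384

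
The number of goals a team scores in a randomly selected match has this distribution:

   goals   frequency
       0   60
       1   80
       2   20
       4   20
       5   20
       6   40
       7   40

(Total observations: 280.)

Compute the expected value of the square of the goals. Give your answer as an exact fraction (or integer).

219/14

Total = 280, so P(goals=0) = 60/280, etc.
E[X²] = (3/14)·0 + (2/7)·1 + (1/14)·4 + (1/14)·16 + (1/14)·25 + (1/7)·36 + (1/7)·49
     = 219/14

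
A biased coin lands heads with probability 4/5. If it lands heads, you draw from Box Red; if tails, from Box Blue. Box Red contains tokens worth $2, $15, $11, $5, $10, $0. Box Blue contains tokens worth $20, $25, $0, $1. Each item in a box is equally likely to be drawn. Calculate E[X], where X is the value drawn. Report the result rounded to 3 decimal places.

$8.033

E[X | Box Red] = (2 + 15 + 11 + 5 + 10 + 0)/6 = 43/6
E[X | Box Blue] = (20 + 25 + 0 + 1)/4 = 23/2
E[X] = (4/5)·43/6 + (1/5)·23/2 = 241/30 ≈ 8.033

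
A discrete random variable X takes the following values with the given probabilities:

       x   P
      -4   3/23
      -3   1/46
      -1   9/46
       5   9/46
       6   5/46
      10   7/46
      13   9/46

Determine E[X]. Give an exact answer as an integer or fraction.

113/23

E[X] = (3/23)·(-4) + (1/46)·(-3) + (9/46)·(-1) + (9/46)·5 + (5/46)·6 + (7/46)·10 + (9/46)·13
     = 113/23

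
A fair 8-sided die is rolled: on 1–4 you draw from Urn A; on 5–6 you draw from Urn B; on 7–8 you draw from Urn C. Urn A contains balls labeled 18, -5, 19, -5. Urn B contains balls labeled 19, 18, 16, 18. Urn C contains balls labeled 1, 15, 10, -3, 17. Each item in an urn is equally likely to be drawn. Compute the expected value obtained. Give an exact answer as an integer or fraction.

157/16

E[X | Urn A] = (18 − 5 + 19 − 5)/4 = 27/4
E[X | Urn B] = (19 + 18 + 16 + 18)/4 = 71/4
E[X | Urn C] = (1 + 15 + 10 − 3 + 17)/5 = 8
E[X] = (1/2)·27/4 + (1/4)·71/4 + (1/4)·8 = 157/16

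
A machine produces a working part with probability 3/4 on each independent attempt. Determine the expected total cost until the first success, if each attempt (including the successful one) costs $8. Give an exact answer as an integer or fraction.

E[#attempts] = 1/p = 4/3; E[cost] = 8·4/3 = 32/3.

32/3 dollars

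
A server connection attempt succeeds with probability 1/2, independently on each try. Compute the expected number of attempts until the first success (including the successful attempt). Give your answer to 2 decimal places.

For a geometric distribution, E[trials] = 1/p = 1/(1/2) = 2.
≈ 2.00

2.00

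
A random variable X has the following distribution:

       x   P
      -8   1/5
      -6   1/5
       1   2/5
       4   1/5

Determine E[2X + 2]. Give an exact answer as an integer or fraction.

E[2x+2] = (1/5)·(-14) + (1/5)·(-10) + (2/5)·4 + (1/5)·10
     = -6/5

-6/5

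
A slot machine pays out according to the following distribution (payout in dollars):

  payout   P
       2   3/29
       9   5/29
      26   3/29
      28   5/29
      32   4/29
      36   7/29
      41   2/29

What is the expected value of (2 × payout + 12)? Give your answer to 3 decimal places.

62.414

E[2x+12] = (3/29)·16 + (5/29)·30 + (3/29)·64 + (5/29)·68 + (4/29)·76 + (7/29)·84 + (2/29)·94
     = 1810/29 ≈ 62.414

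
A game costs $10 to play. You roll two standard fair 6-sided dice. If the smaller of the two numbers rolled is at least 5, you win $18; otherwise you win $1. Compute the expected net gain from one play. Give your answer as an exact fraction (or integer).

-64/9 dollars

E[payout] = (8/9)·1 + (1/9)·18 = 26/9
Expected profit = 26/9 − 10 = -64/9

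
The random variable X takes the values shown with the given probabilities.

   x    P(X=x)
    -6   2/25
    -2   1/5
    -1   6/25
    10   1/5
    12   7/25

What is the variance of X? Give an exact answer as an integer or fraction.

28914/625

E[X] = (2/25)·(-6) + (1/5)·(-2) + (6/25)·(-1) + (1/5)·10 + (7/25)·12 = 106/25
E[X²] = (2/25)·36 + (1/5)·4 + (6/25)·1 + (1/5)·100 + (7/25)·144 = 1606/25
Var(X) = 1606/25 − (106/25)² = 28914/625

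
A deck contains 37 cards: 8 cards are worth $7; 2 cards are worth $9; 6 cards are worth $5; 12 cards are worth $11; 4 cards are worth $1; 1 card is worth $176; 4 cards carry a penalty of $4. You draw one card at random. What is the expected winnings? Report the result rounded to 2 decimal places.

$10.81

E[payout] = (8/37)·7 + (2/37)·9 + (6/37)·5 + (12/37)·11 + (4/37)·1 + (1/37)·176 + (4/37)·(-4) = 400/37
≈ $10.81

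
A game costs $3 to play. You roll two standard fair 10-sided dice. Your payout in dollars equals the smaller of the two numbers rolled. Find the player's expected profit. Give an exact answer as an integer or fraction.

17/20 dollars

Distribution of the smaller of the two numbers rolled: 1 w.p. 19/100, 2 w.p. 17/100, 3 w.p. 3/20, 4 w.p. 13/100, 5 w.p. 11/100, 6 w.p. 9/100, …
E[payout] = (19/100)·1 + (17/100)·2 + (3/20)·3 + (13/100)·4 + (11/100)·5 + (9/100)·6 + (7/100)·7 + (1/20)·8 + (3/100)·9 + (1/100)·10 = 77/20
Expected profit = 77/20 − 3 = 17/20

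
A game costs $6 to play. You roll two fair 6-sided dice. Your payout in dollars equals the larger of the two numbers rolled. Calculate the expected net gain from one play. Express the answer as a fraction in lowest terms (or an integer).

Distribution of the larger of the two numbers rolled: 1 w.p. 1/36, 2 w.p. 1/12, 3 w.p. 5/36, 4 w.p. 7/36, 5 w.p. 1/4, 6 w.p. 11/36
E[payout] = (1/36)·1 + (1/12)·2 + (5/36)·3 + (7/36)·4 + (1/4)·5 + (11/36)·6 = 161/36
Expected profit = 161/36 − 6 = -55/36

-55/36 dollars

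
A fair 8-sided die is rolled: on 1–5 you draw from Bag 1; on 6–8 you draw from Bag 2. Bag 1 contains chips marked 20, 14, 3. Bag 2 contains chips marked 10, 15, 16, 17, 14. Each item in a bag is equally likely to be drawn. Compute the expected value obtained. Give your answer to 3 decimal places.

E[X | Bag 1] = (20 + 14 + 3)/3 = 37/3
E[X | Bag 2] = (10 + 15 + 16 + 17 + 14)/5 = 72/5
E[X] = (5/8)·37/3 + (3/8)·72/5 = 1573/120 ≈ 13.108

13.108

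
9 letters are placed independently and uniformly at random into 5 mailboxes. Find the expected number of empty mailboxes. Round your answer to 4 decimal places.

Let Xⱼ=1 if mailbox j is empty. P(Xⱼ=1) = ((5-1)/5)^9 = 262144/1953125.
By linearity, E[#empty] = 5·262144/1953125 = 262144/390625.
≈ 0.6711

0.6711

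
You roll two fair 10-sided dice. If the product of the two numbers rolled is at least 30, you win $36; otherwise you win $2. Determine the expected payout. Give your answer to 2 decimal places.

$16.62

E[payout] = (57/100)·2 + (43/100)·36 = 831/50
≈ $16.62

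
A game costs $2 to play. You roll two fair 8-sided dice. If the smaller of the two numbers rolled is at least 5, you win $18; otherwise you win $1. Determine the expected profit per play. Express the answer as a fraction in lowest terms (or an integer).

E[payout] = (3/4)·1 + (1/4)·18 = 21/4
Expected profit = 21/4 − 2 = 13/4

13/4 dollars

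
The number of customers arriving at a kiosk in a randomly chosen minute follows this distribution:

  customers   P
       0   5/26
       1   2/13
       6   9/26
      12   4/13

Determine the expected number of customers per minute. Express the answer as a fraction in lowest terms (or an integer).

E[X] = (5/26)·0 + (2/13)·1 + (9/26)·6 + (4/13)·12
     = 77/13

77/13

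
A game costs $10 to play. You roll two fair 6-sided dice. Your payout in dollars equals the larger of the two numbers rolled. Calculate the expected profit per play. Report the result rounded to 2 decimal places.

-$5.53

Distribution of the larger of the two numbers rolled: 1 w.p. 1/36, 2 w.p. 1/12, 3 w.p. 5/36, 4 w.p. 7/36, 5 w.p. 1/4, 6 w.p. 11/36
E[payout] = (1/36)·1 + (1/12)·2 + (5/36)·3 + (7/36)·4 + (1/4)·5 + (11/36)·6 = 161/36
Expected profit = 161/36 − 10 = -199/36 ≈ -$5.53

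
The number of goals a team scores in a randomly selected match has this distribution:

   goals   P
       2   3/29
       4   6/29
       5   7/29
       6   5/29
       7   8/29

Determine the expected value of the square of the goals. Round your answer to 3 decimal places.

E[X²] = (3/29)·4 + (6/29)·16 + (7/29)·25 + (5/29)·36 + (8/29)·49
     = 855/29 ≈ 29.483

29.483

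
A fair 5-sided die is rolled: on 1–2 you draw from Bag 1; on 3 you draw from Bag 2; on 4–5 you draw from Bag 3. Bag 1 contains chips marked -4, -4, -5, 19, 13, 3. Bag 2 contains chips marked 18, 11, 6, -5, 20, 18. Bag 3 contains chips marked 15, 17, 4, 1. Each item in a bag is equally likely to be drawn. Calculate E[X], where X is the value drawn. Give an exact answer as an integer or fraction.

223/30

E[X | Bag 1] = (-4 − 4 − 5 + 19 + 13 + 3)/6 = 11/3
E[X | Bag 2] = (18 + 11 + 6 − 5 + 20 + 18)/6 = 34/3
E[X | Bag 3] = (15 + 17 + 4 + 1)/4 = 37/4
E[X] = (2/5)·11/3 + (1/5)·34/3 + (2/5)·37/4 = 223/30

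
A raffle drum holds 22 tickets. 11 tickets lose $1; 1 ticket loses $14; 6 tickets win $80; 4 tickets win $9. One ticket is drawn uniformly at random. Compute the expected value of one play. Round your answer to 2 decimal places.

$22.32

E[payout] = (11/22)·(-1) + (1/22)·(-14) + (6/22)·80 + (4/22)·9 = 491/22
≈ $22.32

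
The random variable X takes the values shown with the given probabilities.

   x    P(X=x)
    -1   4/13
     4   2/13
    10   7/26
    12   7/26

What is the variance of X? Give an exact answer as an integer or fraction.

E[X] = (4/13)·(-1) + (2/13)·4 + (7/26)·10 + (7/26)·12 = 81/13
E[X²] = (4/13)·1 + (2/13)·16 + (7/26)·100 + (7/26)·144 = 890/13
Var(X) = 890/13 − (81/13)² = 5009/169

5009/169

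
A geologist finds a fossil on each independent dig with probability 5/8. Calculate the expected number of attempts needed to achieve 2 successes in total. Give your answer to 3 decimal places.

By linearity (sum of 2 independent geometric waits), E[trials] = 2/p = 2/(5/8) = 16/5.
≈ 3.200

3.200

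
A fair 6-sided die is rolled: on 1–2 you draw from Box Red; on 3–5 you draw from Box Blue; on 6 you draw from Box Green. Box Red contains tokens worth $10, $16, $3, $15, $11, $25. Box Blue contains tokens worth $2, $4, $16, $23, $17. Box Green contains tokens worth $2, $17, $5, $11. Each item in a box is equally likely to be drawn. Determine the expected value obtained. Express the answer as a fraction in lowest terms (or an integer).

E[X | Box Red] = (10 + 16 + 3 + 15 + 11 + 25)/6 = 40/3
E[X | Box Blue] = (2 + 4 + 16 + 23 + 17)/5 = 62/5
E[X | Box Green] = (2 + 17 + 5 + 11)/4 = 35/4
E[X] = (1/3)·40/3 + (1/2)·62/5 + (1/6)·35/4 = 4357/360

4357/360 dollars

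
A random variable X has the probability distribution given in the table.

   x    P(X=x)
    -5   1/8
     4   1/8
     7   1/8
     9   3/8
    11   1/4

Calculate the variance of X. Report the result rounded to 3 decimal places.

E[X] = (1/8)·(-5) + (1/8)·4 + (1/8)·7 + (3/8)·9 + (1/4)·11 = 55/8
E[X²] = (1/8)·25 + (1/8)·16 + (1/8)·49 + (3/8)·81 + (1/4)·121 = 575/8
Var(X) = 575/8 − (55/8)² = 1575/64 ≈ 24.609

24.609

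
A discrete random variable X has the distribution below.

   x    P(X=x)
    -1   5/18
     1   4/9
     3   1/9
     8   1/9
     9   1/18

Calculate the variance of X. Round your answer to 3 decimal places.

E[X] = (5/18)·(-1) + (4/9)·1 + (1/9)·3 + (1/9)·8 + (1/18)·9 = 17/9
E[X²] = (5/18)·1 + (4/9)·1 + (1/9)·9 + (1/9)·64 + (1/18)·81 = 40/3
Var(X) = 40/3 − (17/9)² = 791/81 ≈ 9.765

9.765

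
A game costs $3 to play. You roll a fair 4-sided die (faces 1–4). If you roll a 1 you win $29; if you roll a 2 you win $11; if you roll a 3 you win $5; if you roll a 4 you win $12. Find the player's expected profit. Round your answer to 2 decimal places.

E[payout] = (1/4)·5 + (1/4)·11 + (1/4)·12 + (1/4)·29 = 57/4
Expected profit = 57/4 − 3 = 45/4 ≈ $11.25

$11.25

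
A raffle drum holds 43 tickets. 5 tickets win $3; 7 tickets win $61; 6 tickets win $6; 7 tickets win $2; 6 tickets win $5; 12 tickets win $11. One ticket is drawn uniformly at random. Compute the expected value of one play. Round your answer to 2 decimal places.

$15.21

E[payout] = (5/43)·3 + (7/43)·61 + (6/43)·6 + (7/43)·2 + (6/43)·5 + (12/43)·11 = 654/43
≈ $15.21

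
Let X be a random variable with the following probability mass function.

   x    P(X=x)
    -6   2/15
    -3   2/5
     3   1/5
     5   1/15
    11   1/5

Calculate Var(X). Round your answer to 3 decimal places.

34.782

E[X] = (2/15)·(-6) + (2/5)·(-3) + (1/5)·3 + (1/15)·5 + (1/5)·11 = 17/15
E[X²] = (2/15)·36 + (2/5)·9 + (1/5)·9 + (1/15)·25 + (1/5)·121 = 541/15
Var(X) = 541/15 − (17/15)² = 7826/225 ≈ 34.782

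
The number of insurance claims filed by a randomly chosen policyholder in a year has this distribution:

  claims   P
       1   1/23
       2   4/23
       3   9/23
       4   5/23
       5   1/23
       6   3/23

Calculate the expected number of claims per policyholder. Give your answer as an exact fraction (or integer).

79/23

E[X] = (1/23)·1 + (4/23)·2 + (9/23)·3 + (5/23)·4 + (1/23)·5 + (3/23)·6
     = 79/23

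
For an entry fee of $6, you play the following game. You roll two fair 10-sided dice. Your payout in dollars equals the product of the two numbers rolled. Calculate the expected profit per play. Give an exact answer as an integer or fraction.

97/4 dollars

Distribution of the product of the two numbers rolled: 1 w.p. 1/100, 2 w.p. 1/50, 3 w.p. 1/50, 4 w.p. 3/100, 5 w.p. 1/50, 6 w.p. 1/25, …
E[payout] = (1/100)·1 + (1/50)·2 + (1/50)·3 + (3/100)·4 + (1/50)·5 + (1/25)·6 + (1/50)·7 + (1/25)·8 + (3/100)·9 + (1/25)·10 + (1/25)·12 + (1/50)·14 + (1/50)·15 + (3/100)·16 + (1/25)·18 + (1/25)·20 + (1/50)·21 + (1/25)·24 + (1/100)·25 + (1/50)·27 + (1/50)·28 + (1/25)·30 + (1/50)·32 + (1/50)·35 + (3/100)·36 + (1/25)·40 + (1/50)·42 + (1/50)·45 + (1/50)·48 + (1/100)·49 + (1/50)·50 + (1/50)·54 + (1/50)·56 + (1/50)·60 + (1/50)·63 + (1/100)·64 + (1/50)·70 + (1/50)·72 + (1/50)·80 + (1/100)·81 + (1/50)·90 + (1/100)·100 = 121/4
Expected profit = 121/4 − 6 = 97/4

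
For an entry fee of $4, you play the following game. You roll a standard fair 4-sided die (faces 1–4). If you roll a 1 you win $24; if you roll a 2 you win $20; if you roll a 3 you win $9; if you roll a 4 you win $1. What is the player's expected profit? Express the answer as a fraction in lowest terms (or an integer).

19/2 dollars

E[payout] = (1/4)·1 + (1/4)·9 + (1/4)·20 + (1/4)·24 = 27/2
Expected profit = 27/2 − 4 = 19/2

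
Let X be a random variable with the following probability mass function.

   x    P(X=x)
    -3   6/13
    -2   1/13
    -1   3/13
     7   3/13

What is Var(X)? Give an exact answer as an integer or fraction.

2700/169

E[X] = (6/13)·(-3) + (1/13)·(-2) + (3/13)·(-1) + (3/13)·7 = -2/13
E[X²] = (6/13)·9 + (1/13)·4 + (3/13)·1 + (3/13)·49 = 16
Var(X) = 16 − (-2/13)² = 2700/169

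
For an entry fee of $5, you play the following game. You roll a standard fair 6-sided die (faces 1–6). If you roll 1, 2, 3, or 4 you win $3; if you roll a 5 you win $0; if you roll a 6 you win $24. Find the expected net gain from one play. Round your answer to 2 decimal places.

$1.00

E[payout] = (1/6)·0 + (2/3)·3 + (1/6)·24 = 6
Expected profit = 6 − 5 = 1 ≈ $1.00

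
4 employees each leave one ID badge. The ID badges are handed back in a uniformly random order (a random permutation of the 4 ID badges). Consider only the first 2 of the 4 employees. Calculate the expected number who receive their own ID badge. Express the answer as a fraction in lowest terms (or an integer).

1/2

Let Xᵢ = 1 if person i gets their own ID badge. For each i, P(Xᵢ=1) = 1/4.
By linearity of expectation, E[X₁+…+X_2] = 2·(1/4) = 1/2.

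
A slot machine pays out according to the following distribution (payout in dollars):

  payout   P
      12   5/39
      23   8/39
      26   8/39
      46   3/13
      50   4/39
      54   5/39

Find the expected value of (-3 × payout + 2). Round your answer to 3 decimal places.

-100.769

E[-3x+2] = (5/39)·(-34) + (8/39)·(-67) + (8/39)·(-76) + (3/13)·(-136) + (4/39)·(-148) + (5/39)·(-160)
     = -1310/13 ≈ -100.769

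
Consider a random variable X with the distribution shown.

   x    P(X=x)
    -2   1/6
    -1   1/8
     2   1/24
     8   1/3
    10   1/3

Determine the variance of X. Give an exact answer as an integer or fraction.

1535/64

E[X] = (1/6)·(-2) + (1/8)·(-1) + (1/24)·2 + (1/3)·8 + (1/3)·10 = 45/8
E[X²] = (1/6)·4 + (1/8)·1 + (1/24)·4 + (1/3)·64 + (1/3)·100 = 445/8
Var(X) = 445/8 − (45/8)² = 1535/64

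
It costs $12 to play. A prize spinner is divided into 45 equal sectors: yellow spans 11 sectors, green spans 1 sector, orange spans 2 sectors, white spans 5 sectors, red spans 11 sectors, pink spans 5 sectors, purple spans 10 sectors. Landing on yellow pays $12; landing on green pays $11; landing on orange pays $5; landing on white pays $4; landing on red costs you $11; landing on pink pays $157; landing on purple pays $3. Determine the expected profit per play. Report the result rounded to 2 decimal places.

E[payout] = (11/45)·12 + (1/45)·11 + (2/45)·5 + (5/45)·4 + (11/45)·(-11) + (5/45)·157 + (10/45)·3 = 289/15
Expected profit = 289/15 − 12 = 109/15 ≈ $7.27

$7.27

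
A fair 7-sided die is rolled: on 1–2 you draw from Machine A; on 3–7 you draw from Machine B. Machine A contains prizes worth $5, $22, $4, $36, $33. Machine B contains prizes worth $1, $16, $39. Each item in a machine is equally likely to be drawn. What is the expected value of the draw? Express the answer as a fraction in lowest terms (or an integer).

E[X | Machine A] = (5 + 22 + 4 + 36 + 33)/5 = 20
E[X | Machine B] = (1 + 16 + 39)/3 = 56/3
E[X] = (2/7)·20 + (5/7)·56/3 = 400/21

400/21 dollars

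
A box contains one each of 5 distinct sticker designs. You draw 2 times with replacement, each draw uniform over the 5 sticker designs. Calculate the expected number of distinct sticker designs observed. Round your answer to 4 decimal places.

Let Xⱼ=1 if type j appears at least once. P(Xⱼ=1) = 1 − ((5−1)/5)^2 = 9/25.
E[#distinct] = 5·9/25 = 9/5.
≈ 1.8000

1.8000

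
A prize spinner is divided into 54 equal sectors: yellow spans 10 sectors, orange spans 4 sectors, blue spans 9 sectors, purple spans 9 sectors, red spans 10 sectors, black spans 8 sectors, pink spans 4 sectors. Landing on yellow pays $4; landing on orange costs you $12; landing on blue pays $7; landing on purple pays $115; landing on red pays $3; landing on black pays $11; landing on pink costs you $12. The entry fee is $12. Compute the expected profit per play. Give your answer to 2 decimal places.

$9.48

E[payout] = (10/54)·4 + (4/54)·(-12) + (9/54)·7 + (9/54)·115 + (10/54)·3 + (8/54)·11 + (4/54)·(-12) = 580/27
Expected profit = 580/27 − 12 = 256/27 ≈ $9.48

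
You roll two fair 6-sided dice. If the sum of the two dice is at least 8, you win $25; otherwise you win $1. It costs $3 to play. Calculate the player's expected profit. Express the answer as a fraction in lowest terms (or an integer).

E[payout] = (7/12)·1 + (5/12)·25 = 11
Expected profit = 11 − 3 = 8

$8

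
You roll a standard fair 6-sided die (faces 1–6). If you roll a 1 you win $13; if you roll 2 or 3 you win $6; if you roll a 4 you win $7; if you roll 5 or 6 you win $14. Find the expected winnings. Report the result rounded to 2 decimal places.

E[payout] = (1/3)·6 + (1/6)·7 + (1/6)·13 + (1/3)·14 = 10
≈ $10.00

$10.00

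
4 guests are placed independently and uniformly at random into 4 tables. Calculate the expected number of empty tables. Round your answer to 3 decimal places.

1.266

Let Xⱼ=1 if table j is empty. P(Xⱼ=1) = ((4-1)/4)^4 = 81/256.
By linearity, E[#empty] = 4·81/256 = 81/64.
≈ 1.266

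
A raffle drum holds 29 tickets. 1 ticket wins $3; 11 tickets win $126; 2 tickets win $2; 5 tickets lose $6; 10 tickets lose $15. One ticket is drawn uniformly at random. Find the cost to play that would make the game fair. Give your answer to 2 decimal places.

E[payout] = (1/29)·3 + (11/29)·126 + (2/29)·2 + (5/29)·(-6) + (10/29)·(-15) = 1213/29
Fair fee = E[payout] = 1213/29 ≈ $41.83

$41.83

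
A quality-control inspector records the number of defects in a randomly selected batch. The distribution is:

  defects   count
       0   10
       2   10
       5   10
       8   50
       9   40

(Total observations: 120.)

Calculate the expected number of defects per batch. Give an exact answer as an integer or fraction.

83/12

Total = 120, so P(defects=0) = 10/120, etc.
E[X] = (1/12)·0 + (1/12)·2 + (1/12)·5 + (5/12)·8 + (1/3)·9
     = 83/12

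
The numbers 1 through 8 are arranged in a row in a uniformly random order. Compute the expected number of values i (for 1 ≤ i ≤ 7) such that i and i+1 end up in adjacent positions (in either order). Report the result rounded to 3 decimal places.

For each i ∈ {1,…,7}, let Xᵢ = 1 if i and i+1 are adjacent. P(Xᵢ=1) = 2·(8−1)!/8! = 2/8.
By linearity, E[ΣXᵢ] = (7)·(2/8) = 7/4.
≈ 1.750

1.750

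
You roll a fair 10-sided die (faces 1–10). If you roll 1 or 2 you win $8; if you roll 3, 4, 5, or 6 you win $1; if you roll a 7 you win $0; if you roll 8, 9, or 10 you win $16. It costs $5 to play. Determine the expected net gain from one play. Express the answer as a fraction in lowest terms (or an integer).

E[payout] = (1/10)·0 + (2/5)·1 + (1/5)·8 + (3/10)·16 = 34/5
Expected profit = 34/5 − 5 = 9/5

9/5 dollars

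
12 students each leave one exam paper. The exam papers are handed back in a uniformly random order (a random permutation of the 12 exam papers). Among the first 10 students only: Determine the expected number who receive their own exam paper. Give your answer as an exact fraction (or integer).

5/6

Let Xᵢ = 1 if person i gets their own exam paper. For each i, P(Xᵢ=1) = 1/12.
By linearity of expectation, E[X₁+…+X_10] = 10·(1/12) = 5/6.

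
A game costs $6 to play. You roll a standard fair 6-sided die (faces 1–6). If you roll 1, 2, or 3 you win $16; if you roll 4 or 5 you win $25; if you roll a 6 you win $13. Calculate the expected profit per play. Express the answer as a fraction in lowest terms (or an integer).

E[payout] = (1/6)·13 + (1/2)·16 + (1/3)·25 = 37/2
Expected profit = 37/2 − 6 = 25/2

25/2 dollars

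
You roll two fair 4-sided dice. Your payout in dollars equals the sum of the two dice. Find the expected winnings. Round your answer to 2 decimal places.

Distribution of the sum of the two dice: 2 w.p. 1/16, 3 w.p. 1/8, 4 w.p. 3/16, 5 w.p. 1/4, 6 w.p. 3/16, 7 w.p. 1/8, …
E[payout] = (1/16)·2 + (1/8)·3 + (3/16)·4 + (1/4)·5 + (3/16)·6 + (1/8)·7 + (1/16)·8 = 5
≈ $5.00

$5.00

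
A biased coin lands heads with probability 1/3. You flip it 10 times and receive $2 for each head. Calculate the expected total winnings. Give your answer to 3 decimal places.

E[#heads] = 10·1/3 = 10/3 (linearity over flips).
E[winnings] = 2·10/3 = 20/3.
≈ 6.667

$6.667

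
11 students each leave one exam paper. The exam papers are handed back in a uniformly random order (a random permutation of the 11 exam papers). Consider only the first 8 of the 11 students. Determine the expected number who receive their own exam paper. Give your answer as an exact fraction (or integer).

Let Xᵢ = 1 if person i gets their own exam paper. For each i, P(Xᵢ=1) = 1/11.
By linearity of expectation, E[X₁+…+X_8] = 8·(1/11) = 8/11.

8/11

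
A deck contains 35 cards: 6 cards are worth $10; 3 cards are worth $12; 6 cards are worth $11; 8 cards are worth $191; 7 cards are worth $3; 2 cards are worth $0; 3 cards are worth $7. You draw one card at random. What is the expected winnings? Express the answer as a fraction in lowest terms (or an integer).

1732/35 dollars

E[payout] = (6/35)·10 + (3/35)·12 + (6/35)·11 + (8/35)·191 + (7/35)·3 + (2/35)·0 + (3/35)·7 = 1732/35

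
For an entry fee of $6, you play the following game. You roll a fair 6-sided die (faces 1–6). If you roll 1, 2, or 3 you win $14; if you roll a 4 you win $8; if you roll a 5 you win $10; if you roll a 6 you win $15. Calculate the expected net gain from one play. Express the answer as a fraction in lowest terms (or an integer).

E[payout] = (1/6)·8 + (1/6)·10 + (1/2)·14 + (1/6)·15 = 25/2
Expected profit = 25/2 − 6 = 13/2

13/2 dollars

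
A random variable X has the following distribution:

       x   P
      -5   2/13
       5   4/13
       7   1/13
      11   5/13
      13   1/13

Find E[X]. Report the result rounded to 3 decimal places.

6.538

E[X] = (2/13)·(-5) + (4/13)·5 + (1/13)·7 + (5/13)·11 + (1/13)·13
     = 85/13 ≈ 6.538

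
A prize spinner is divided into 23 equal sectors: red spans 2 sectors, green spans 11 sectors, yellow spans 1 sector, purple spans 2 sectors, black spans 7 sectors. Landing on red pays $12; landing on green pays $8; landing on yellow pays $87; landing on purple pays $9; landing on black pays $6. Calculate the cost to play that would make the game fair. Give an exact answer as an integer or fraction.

259/23 dollars

E[payout] = (2/23)·12 + (11/23)·8 + (1/23)·87 + (2/23)·9 + (7/23)·6 = 259/23
Fair fee = E[payout] = 259/23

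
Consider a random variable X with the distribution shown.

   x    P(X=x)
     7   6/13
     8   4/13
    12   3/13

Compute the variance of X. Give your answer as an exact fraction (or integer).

E[X] = (6/13)·7 + (4/13)·8 + (3/13)·12 = 110/13
E[X²] = (6/13)·49 + (4/13)·64 + (3/13)·144 = 982/13
Var(X) = 982/13 − (110/13)² = 666/169

666/169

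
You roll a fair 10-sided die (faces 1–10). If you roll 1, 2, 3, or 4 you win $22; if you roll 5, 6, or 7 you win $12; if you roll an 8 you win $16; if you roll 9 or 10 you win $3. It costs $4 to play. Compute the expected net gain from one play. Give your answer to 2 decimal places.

$10.60

E[payout] = (1/5)·3 + (3/10)·12 + (1/10)·16 + (2/5)·22 = 73/5
Expected profit = 73/5 − 4 = 53/5 ≈ $10.60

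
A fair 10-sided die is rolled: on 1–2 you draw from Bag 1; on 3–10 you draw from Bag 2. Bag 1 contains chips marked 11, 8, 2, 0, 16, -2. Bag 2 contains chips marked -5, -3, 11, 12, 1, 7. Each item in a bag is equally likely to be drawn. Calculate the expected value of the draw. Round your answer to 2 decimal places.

4.23

E[X | Bag 1] = (11 + 8 + 2 + 0 + 16 − 2)/6 = 35/6
E[X | Bag 2] = (-5 − 3 + 11 + 12 + 1 + 7)/6 = 23/6
E[X] = (1/5)·35/6 + (4/5)·23/6 = 127/30 ≈ 4.23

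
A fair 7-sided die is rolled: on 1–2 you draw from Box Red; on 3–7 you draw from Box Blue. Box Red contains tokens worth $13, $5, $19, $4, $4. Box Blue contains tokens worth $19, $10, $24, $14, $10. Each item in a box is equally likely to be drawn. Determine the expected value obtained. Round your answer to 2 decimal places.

$13.57

E[X | Box Red] = (13 + 5 + 19 + 4 + 4)/5 = 9
E[X | Box Blue] = (19 + 10 + 24 + 14 + 10)/5 = 77/5
E[X] = (2/7)·9 + (5/7)·77/5 = 95/7 ≈ 13.57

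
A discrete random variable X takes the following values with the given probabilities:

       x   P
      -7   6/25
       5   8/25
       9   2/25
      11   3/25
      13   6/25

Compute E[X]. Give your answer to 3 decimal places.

E[X] = (6/25)·(-7) + (8/25)·5 + (2/25)·9 + (3/25)·11 + (6/25)·13
     = 127/25 ≈ 5.080

5.080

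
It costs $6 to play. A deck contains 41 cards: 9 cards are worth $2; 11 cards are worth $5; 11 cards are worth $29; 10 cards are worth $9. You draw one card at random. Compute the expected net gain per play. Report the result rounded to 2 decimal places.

E[payout] = (9/41)·2 + (11/41)·5 + (11/41)·29 + (10/41)·9 = 482/41
Expected profit = 482/41 − 6 = 236/41 ≈ $5.76

$5.76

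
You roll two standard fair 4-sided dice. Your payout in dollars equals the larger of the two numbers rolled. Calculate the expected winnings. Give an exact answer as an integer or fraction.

Distribution of the larger of the two numbers rolled: 1 w.p. 1/16, 2 w.p. 3/16, 3 w.p. 5/16, 4 w.p. 7/16
E[payout] = (1/16)·1 + (3/16)·2 + (5/16)·3 + (7/16)·4 = 25/8

25/8 dollars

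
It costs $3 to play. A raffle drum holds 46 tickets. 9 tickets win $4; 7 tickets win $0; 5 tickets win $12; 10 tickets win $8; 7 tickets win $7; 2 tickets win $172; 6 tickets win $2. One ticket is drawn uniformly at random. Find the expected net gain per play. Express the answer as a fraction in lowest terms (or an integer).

443/46 dollars

E[payout] = (9/46)·4 + (7/46)·0 + (5/46)·12 + (10/46)·8 + (7/46)·7 + (2/46)·172 + (6/46)·2 = 581/46
Expected profit = 581/46 − 3 = 443/46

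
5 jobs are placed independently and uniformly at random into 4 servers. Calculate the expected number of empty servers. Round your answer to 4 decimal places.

Let Xⱼ=1 if server j is empty. P(Xⱼ=1) = ((4-1)/4)^5 = 243/1024.
By linearity, E[#empty] = 4·243/1024 = 243/256.
≈ 0.9492

0.9492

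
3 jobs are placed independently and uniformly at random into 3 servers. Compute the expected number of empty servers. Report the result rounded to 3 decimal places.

Let Xⱼ=1 if server j is empty. P(Xⱼ=1) = ((3-1)/3)^3 = 8/27.
By linearity, E[#empty] = 3·8/27 = 8/9.
≈ 0.889

0.889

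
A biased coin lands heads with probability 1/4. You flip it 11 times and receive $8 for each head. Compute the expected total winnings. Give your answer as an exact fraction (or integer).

$22

E[#heads] = 11·1/4 = 11/4 (linearity over flips).
E[winnings] = 8·11/4 = 22.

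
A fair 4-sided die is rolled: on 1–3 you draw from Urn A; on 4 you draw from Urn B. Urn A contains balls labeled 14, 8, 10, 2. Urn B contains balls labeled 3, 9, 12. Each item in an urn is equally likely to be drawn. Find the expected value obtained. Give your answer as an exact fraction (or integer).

E[X | Urn A] = (14 + 8 + 10 + 2)/4 = 17/2
E[X | Urn B] = (3 + 9 + 12)/3 = 8
E[X] = (3/4)·17/2 + (1/4)·8 = 67/8

67/8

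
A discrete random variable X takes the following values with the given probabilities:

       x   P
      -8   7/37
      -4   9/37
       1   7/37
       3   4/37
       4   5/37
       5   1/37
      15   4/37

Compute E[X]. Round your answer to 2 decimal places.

0.32

E[X] = (7/37)·(-8) + (9/37)·(-4) + (7/37)·1 + (4/37)·3 + (5/37)·4 + (1/37)·5 + (4/37)·15
     = 12/37 ≈ 0.32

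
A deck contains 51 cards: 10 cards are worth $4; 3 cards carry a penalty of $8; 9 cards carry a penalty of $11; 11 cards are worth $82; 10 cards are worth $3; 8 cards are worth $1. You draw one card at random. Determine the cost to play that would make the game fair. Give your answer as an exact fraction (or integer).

E[payout] = (10/51)·4 + (3/51)·(-8) + (9/51)·(-11) + (11/51)·82 + (10/51)·3 + (8/51)·1 = 857/51
Fair fee = E[payout] = 857/51

857/51 dollars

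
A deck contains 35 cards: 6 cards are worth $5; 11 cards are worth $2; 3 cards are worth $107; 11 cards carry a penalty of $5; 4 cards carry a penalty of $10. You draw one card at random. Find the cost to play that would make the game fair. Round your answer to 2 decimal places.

$7.94

E[payout] = (6/35)·5 + (11/35)·2 + (3/35)·107 + (11/35)·(-5) + (4/35)·(-10) = 278/35
Fair fee = E[payout] = 278/35 ≈ $7.94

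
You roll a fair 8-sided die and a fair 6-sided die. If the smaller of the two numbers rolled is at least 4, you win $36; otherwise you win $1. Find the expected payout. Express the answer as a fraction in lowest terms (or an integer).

E[payout] = (11/16)·1 + (5/16)·36 = 191/16

191/16 dollars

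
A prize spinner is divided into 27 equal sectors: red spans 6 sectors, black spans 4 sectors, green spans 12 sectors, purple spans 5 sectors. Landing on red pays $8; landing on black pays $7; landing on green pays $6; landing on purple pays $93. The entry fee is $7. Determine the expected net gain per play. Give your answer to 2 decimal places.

$15.70

E[payout] = (6/27)·8 + (4/27)·7 + (12/27)·6 + (5/27)·93 = 613/27
Expected profit = 613/27 − 7 = 424/27 ≈ $15.70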